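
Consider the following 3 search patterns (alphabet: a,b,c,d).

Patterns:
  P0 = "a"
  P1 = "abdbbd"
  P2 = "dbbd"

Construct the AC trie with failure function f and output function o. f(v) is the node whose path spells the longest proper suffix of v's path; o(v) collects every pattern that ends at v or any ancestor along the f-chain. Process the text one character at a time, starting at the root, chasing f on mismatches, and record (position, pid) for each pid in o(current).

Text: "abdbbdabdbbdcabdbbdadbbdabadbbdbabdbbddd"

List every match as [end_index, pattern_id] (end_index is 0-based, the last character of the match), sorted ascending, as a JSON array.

Build automaton:
Trie (insert patterns):
  n0 'ε': a→1 d→7
  n1 'a': b→2  ←P0
  n2 'ab': d→3
  n3 'abd': b→4
  n4 'abdb': b→5
  n5 'abdbb': d→6
  n6 'abdbbd': ·  ←P1
  n7 'd': b→8
  n8 'db': b→9
  n9 'dbb': d→10
  n10 'dbbd': ·  ←P2

BFS fail/out derivation:
  fail(1) 'a': from fail(0)=0 chase 'a': 0 ⇒ 0;  out={0}∪out(0)={0}
  fail(7) 'd': from fail(0)=0 chase 'd': 0 ⇒ 0;  out=∅∪out(0)=∅
  fail(2) 'ab': from fail(1)=0 chase 'b': 0 ⇒ 0;  out=∅∪out(0)=∅
  fail(8) 'db': from fail(7)=0 chase 'b': 0 ⇒ 0;  out=∅∪out(0)=∅
  fail(3) 'abd': from fail(2)=0 chase 'd': 0 ⇒ 7;  out=∅∪out(7)=∅
  fail(9) 'dbb': from fail(8)=0 chase 'b': 0 ⇒ 0;  out=∅∪out(0)=∅
  fail(4) 'abdb': from fail(3)=7 chase 'b': 7 ⇒ 8;  out=∅∪out(8)=∅
  fail(10) 'dbbd': from fail(9)=0 chase 'd': 0 ⇒ 7;  out={2}∪out(7)={2}
  fail(5) 'abdbb': from fail(4)=8 chase 'b': 8 ⇒ 9;  out=∅∪out(9)=∅
  fail(6) 'abdbbd': from fail(5)=9 chase 'd': 9 ⇒ 10;  out={1}∪out(10)={1,2}

Run:
[0] read 'a'  n0⇒n1  ** P0@[0:0]
[1] read 'b'  n1⇒n2
[2] read 'd'  n2⇒n3
[3] read 'b'  n3⇒n4
[4] read 'b'  n4⇒n5
[5] read 'd'  n5⇒n6  ** P1@[0:5],P2@[2:5]
[6] read 'a'  n6⇒n1 ·f  ** P0@[6:6]
[7] read 'b'  n1⇒n2
[8] read 'd'  n2⇒n3
[9] read 'b'  n3⇒n4
[10] read 'b'  n4⇒n5
[11] read 'd'  n5⇒n6  ** P1@[6:11],P2@[8:11]
[12] read 'c'  n6⇒n0 ·f
[13] read 'a'  n0⇒n1  ** P0@[13:13]
[14] read 'b'  n1⇒n2
[15] read 'd'  n2⇒n3
[16] read 'b'  n3⇒n4
[17] read 'b'  n4⇒n5
[18] read 'd'  n5⇒n6  ** P1@[13:18],P2@[15:18]
[19] read 'a'  n6⇒n1 ·f  ** P0@[19:19]
[20] read 'd'  n1⇒n7 ·f
[21] read 'b'  n7⇒n8
[22] read 'b'  n8⇒n9
[23] read 'd'  n9⇒n10  ** P2@[20:23]
[24] read 'a'  n10⇒n1 ·f  ** P0@[24:24]
[25] read 'b'  n1⇒n2
[26] read 'a'  n2⇒n1 ·f  ** P0@[26:26]
[27] read 'd'  n1⇒n7 ·f
[28] read 'b'  n7⇒n8
[29] read 'b'  n8⇒n9
[30] read 'd'  n9⇒n10  ** P2@[27:30]
[31] read 'b'  n10⇒n8 ·f
[32] read 'a'  n8⇒n1 ·f  ** P0@[32:32]
[33] read 'b'  n1⇒n2
[34] read 'd'  n2⇒n3
[35] read 'b'  n3⇒n4
[36] read 'b'  n4⇒n5
[37] read 'd'  n5⇒n6  ** P1@[32:37],P2@[34:37]
[38] read 'd'  n6⇒n7 ·f
[39] read 'd'  n7⇒n7 ·f

All matches (sorted): [[0,0],[5,1],[5,2],[6,0],[11,1],[11,2],[13,0],[18,1],[18,2],[19,0],[23,2],[24,0],[26,0],[30,2],[32,0],[37,1],[37,2]]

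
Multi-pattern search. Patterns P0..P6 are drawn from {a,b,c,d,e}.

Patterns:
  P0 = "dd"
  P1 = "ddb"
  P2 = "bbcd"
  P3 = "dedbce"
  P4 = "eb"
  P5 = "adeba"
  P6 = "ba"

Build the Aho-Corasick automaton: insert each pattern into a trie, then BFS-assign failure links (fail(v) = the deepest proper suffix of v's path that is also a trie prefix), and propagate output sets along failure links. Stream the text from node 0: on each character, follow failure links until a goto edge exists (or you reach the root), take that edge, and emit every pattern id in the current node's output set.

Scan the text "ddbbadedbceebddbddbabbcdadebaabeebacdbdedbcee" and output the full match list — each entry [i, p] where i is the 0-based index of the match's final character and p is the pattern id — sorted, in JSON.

Build:
Trie nodes:
  n0 'ε': a→15 b→4 d→1 e→13
  n1 'd': d→2 e→8
  n2 'dd': b→3  [P0 ends]
  n3 'ddb': ·  [P1 ends]
  n4 'b': a→20 b→5
  n5 'bb': c→6
  n6 'bbc': d→7
  n7 'bbcd': ·  [P2 ends]
  n8 'de': d→9
  n9 'ded': b→10
  n10 'dedb': c→11
  n11 'dedbc': e→12
  n12 'dedbce': ·  [P3 ends]
  n13 'e': b→14
  n14 'eb': ·  [P4 ends]
  n15 'a': d→16
  n16 'ad': e→17
  n17 'ade': b→18
  n18 'adeb': a→19
  n19 'adeba': ·  [P5 ends]
  n20 'ba': ·  [P6 ends]

Failure links (BFS by depth):
  fail(1) 'd': from fail(0)=0 chase 'd': 0 ⇒ 0;  out=∅∪out(0)=∅
  fail(4) 'b': from fail(0)=0 chase 'b': 0 ⇒ 0;  out=∅∪out(0)=∅
  fail(13) 'e': from fail(0)=0 chase 'e': 0 ⇒ 0;  out=∅∪out(0)=∅
  fail(15) 'a': from fail(0)=0 chase 'a': 0 ⇒ 0;  out=∅∪out(0)=∅
  fail(2) 'dd': from fail(1)=0 chase 'd': 0 ⇒ 1;  out={0}∪out(1)={0}
  fail(5) 'bb': from fail(4)=0 chase 'b': 0 ⇒ 4;  out=∅∪out(4)=∅
  fail(8) 'de': from fail(1)=0 chase 'e': 0 ⇒ 13;  out=∅∪out(13)=∅
  fail(14) 'eb': from fail(13)=0 chase 'b': 0 ⇒ 4;  out={4}∪out(4)={4}
  fail(16) 'ad': from fail(15)=0 chase 'd': 0 ⇒ 1;  out=∅∪out(1)=∅
  fail(20) 'ba': from fail(4)=0 chase 'a': 0 ⇒ 15;  out={6}∪out(15)={6}
  fail(3) 'ddb': from fail(2)=1 chase 'b': 1→0 ⇒ 4;  out={1}∪out(4)={1}
  fail(6) 'bbc': from fail(5)=4 chase 'c': 4→0 ⇒ 0;  out=∅∪out(0)=∅
  fail(9) 'ded': from fail(8)=13 chase 'd': 13→0 ⇒ 1;  out=∅∪out(1)=∅
  fail(17) 'ade': from fail(16)=1 chase 'e': 1 ⇒ 8;  out=∅∪out(8)=∅
  fail(7) 'bbcd': from fail(6)=0 chase 'd': 0 ⇒ 1;  out={2}∪out(1)={2}
  fail(10) 'dedb': from fail(9)=1 chase 'b': 1→0 ⇒ 4;  out=∅∪out(4)=∅
  fail(18) 'adeb': from fail(17)=8 chase 'b': 8→13 ⇒ 14;  out=∅∪out(14)={4}
  fail(11) 'dedbc': from fail(10)=4 chase 'c': 4→0 ⇒ 0;  out=∅∪out(0)=∅
  fail(19) 'adeba': from fail(18)=14 chase 'a': 14→4 ⇒ 20;  out={5}∪out(20)={5,6}
  fail(12) 'dedbce': from fail(11)=0 chase 'e': 0 ⇒ 13;  out={3}∪out(13)={3}

Run:
i=0 'd': node 0→1
i=1 'd': node 1→2  → match P0@[0:1]
i=2 'b': node 2→3  → match P1@[0:2]
i=3 'b': node 3→5 (fail-walked)
i=4 'a': node 5→20 (fail-walked)  → match P6@[3:4]
i=5 'd': node 20→16 (fail-walked)
i=6 'e': node 16→17
i=7 'd': node 17→9 (fail-walked)
i=8 'b': node 9→10
i=9 'c': node 10→11
i=10 'e': node 11→12  → match P3@[5:10]
i=11 'e': node 12→13 (fail-walked)
i=12 'b': node 13→14  → match P4@[11:12]
i=13 'd': node 14→1 (fail-walked)
i=14 'd': node 1→2  → match P0@[13:14]
i=15 'b': node 2→3  → match P1@[13:15]
i=16 'd': node 3→1 (fail-walked)
i=17 'd': node 1→2  → match P0@[16:17]
i=18 'b': node 2→3  → match P1@[16:18]
i=19 'a': node 3→20 (fail-walked)  → match P6@[18:19]
i=20 'b': node 20→4 (fail-walked)
i=21 'b': node 4→5
i=22 'c': node 5→6
i=23 'd': node 6→7  → match P2@[20:23]
i=24 'a': node 7→15 (fail-walked)
i=25 'd': node 15→16
i=26 'e': node 16→17
i=27 'b': node 17→18  → match P4@[26:27]
i=28 'a': node 18→19  → match P5@[24:28],P6@[27:28]
i=29 'a': node 19→15 (fail-walked)
i=30 'b': node 15→4 (fail-walked)
i=31 'e': node 4→13 (fail-walked)
i=32 'e': node 13→13 (fail-walked)
i=33 'b': node 13→14  → match P4@[32:33]
i=34 'a': node 14→20 (fail-walked)  → match P6@[33:34]
i=35 'c': node 20→0 (fail-walked)
i=36 'd': node 0→1
i=37 'b': node 1→4 (fail-walked)
i=38 'd': node 4→1 (fail-walked)
i=39 'e': node 1→8
i=40 'd': node 8→9
i=41 'b': node 9→10
i=42 'c': node 10→11
i=43 'e': node 11→12  → match P3@[38:43]
i=44 'e': node 12→13 (fail-walked)

Result: [[1,0],[2,1],[4,6],[10,3],[12,4],[14,0],[15,1],[17,0],[18,1],[19,6],[23,2],[27,4],[28,5],[28,6],[33,4],[34,6],[43,3]]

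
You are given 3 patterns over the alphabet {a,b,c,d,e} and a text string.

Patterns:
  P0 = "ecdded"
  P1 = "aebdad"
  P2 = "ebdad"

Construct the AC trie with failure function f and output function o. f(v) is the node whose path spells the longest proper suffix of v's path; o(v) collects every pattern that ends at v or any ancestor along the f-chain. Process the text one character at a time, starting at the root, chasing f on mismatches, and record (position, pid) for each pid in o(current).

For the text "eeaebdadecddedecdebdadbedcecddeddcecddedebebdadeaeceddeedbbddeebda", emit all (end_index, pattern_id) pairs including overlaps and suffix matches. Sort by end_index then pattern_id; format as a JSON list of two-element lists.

Construct AC machine:
Trie (insert patterns):
  n0 'ε': a→7 e→1
  n1 'e': b→13 c→2
  n2 'ec': d→3
  n3 'ecd': d→4
  n4 'ecdd': e→5
  n5 'ecdde': d→6
  n6 'ecdded': ·  ←P0
  n7 'a': e→8
  n8 'ae': b→9
  n9 'aeb': d→10
  n10 'aebd': a→11
  n11 'aebda': d→12
  n12 'aebdad': ·  ←P1
  n13 'eb': d→14
  n14 'ebd': a→15
  n15 'ebda': d→16
  n16 'ebdad': ·  ←P2

BFS fail/out derivation:
  n1('e'): parent n0 fail=0; on 'e' 0 → fail=0;  out ∅∪∅=∅
  n7('a'): parent n0 fail=0; on 'a' 0 → fail=0;  out ∅∪∅=∅
  n2('ec'): parent n1 fail=0; on 'c' 0 → fail=0;  out ∅∪∅=∅
  n8('ae'): parent n7 fail=0; on 'e' 0 → fail=1;  out ∅∪∅=∅
  n13('eb'): parent n1 fail=0; on 'b' 0 → fail=0;  out ∅∪∅=∅
  n3('ecd'): parent n2 fail=0; on 'd' 0 → fail=0;  out ∅∪∅=∅
  n9('aeb'): parent n8 fail=1; on 'b' 1 → fail=13;  out ∅∪∅=∅
  n14('ebd'): parent n13 fail=0; on 'd' 0 → fail=0;  out ∅∪∅=∅
  n4('ecdd'): parent n3 fail=0; on 'd' 0 → fail=0;  out ∅∪∅=∅
  n10('aebd'): parent n9 fail=13; on 'd' 13 → fail=14;  out ∅∪∅=∅
  n15('ebda'): parent n14 fail=0; on 'a' 0 → fail=7;  out ∅∪∅=∅
  n5('ecdde'): parent n4 fail=0; on 'e' 0 → fail=1;  out ∅∪∅=∅
  n11('aebda'): parent n10 fail=14; on 'a' 14 → fail=15;  out ∅∪∅=∅
  n16('ebdad'): parent n15 fail=7; on 'd' 7→0 → fail=0;  out {2}∪∅={2}
  n6('ecdded'): parent n5 fail=1; on 'd' 1→0 → fail=0;  out {0}∪∅={0}
  n12('aebdad'): parent n11 fail=15; on 'd' 15 → fail=16;  out {1}∪{2}={1,2}

Run:
pos 0 'e': at 1
pos 1 'e': at 1 (via fail)
pos 2 'a': at 7 (via fail)
pos 3 'e': at 8
pos 4 'b': at 9
pos 5 'd': at 10
pos 6 'a': at 11
pos 7 'd': at 12  emit P1@[2:7],P2@[3:7]
pos 8 'e': at 1 (via fail)
pos 9 'c': at 2
pos 10 'd': at 3
pos 11 'd': at 4
pos 12 'e': at 5
pos 13 'd': at 6  emit P0@[8:13]
pos 14 'e': at 1 (via fail)
pos 15 'c': at 2
pos 16 'd': at 3
pos 17 'e': at 1 (via fail)
pos 18 'b': at 13
pos 19 'd': at 14
pos 20 'a': at 15
pos 21 'd': at 16  emit P2@[17:21]
pos 22 'b': at 0 (via fail)
pos 23 'e': at 1
pos 24 'd': at 0 (via fail)
pos 25 'c': at 0
pos 26 'e': at 1
pos 27 'c': at 2
pos 28 'd': at 3
pos 29 'd': at 4
pos 30 'e': at 5
pos 31 'd': at 6  emit P0@[26:31]
pos 32 'd': at 0 (via fail)
pos 33 'c': at 0
pos 34 'e': at 1
pos 35 'c': at 2
pos 36 'd': at 3
pos 37 'd': at 4
pos 38 'e': at 5
pos 39 'd': at 6  emit P0@[34:39]
pos 40 'e': at 1 (via fail)
pos 41 'b': at 13
pos 42 'e': at 1 (via fail)
pos 43 'b': at 13
pos 44 'd': at 14
pos 45 'a': at 15
pos 46 'd': at 16  emit P2@[42:46]
pos 47 'e': at 1 (via fail)
pos 48 'a': at 7 (via fail)
pos 49 'e': at 8
pos 50 'c': at 2 (via fail)
pos 51 'e': at 1 (via fail)
pos 52 'd': at 0 (via fail)
pos 53 'd': at 0
pos 54 'e': at 1
pos 55 'e': at 1 (via fail)
pos 56 'd': at 0 (via fail)
pos 57 'b': at 0
pos 58 'b': at 0
pos 59 'd': at 0
pos 60 'd': at 0
pos 61 'e': at 1
pos 62 'e': at 1 (via fail)
pos 63 'b': at 13
pos 64 'd': at 14
pos 65 'a': at 15

Matches: [[7,1],[7,2],[13,0],[21,2],[31,0],[39,0],[46,2]]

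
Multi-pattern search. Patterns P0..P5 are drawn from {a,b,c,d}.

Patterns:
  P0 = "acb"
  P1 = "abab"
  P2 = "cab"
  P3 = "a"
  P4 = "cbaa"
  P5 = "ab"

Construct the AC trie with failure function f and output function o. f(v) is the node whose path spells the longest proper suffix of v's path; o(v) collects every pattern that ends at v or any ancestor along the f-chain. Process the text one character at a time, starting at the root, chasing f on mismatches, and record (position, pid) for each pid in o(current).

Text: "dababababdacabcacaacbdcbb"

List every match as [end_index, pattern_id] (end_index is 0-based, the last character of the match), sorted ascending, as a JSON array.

Construct AC machine:
Trie (insert patterns):
  0='ε' goto a→1 c→7
  1='a' goto b→4 c→2  [P3 ends]
  2='ac' goto b→3
  3='acb' goto ·  [P0 ends]
  4='ab' goto a→5  [P5 ends]
  5='aba' goto b→6
  6='abab' goto ·  [P1 ends]
  7='c' goto a→8 b→10
  8='ca' goto b→9
  9='cab' goto ·  [P2 ends]
  10='cb' goto a→11
  11='cba' goto a→12
  12='cbaa' goto ·  [P4 ends]

Failure links (BFS by depth):
  n1('a'): parent n0 fail=0; on 'a' 0 → fail=0;  out {3}∪∅={3}
  n7('c'): parent n0 fail=0; on 'c' 0 → fail=0;  out ∅∪∅=∅
  n2('ac'): parent n1 fail=0; on 'c' 0 → fail=7;  out ∅∪∅=∅
  n4('ab'): parent n1 fail=0; on 'b' 0 → fail=0;  out {5}∪∅={5}
  n8('ca'): parent n7 fail=0; on 'a' 0 → fail=1;  out ∅∪{3}={3}
  n10('cb'): parent n7 fail=0; on 'b' 0 → fail=0;  out ∅∪∅=∅
  n3('acb'): parent n2 fail=7; on 'b' 7 → fail=10;  out {0}∪∅={0}
  n5('aba'): parent n4 fail=0; on 'a' 0 → fail=1;  out ∅∪{3}={3}
  n9('cab'): parent n8 fail=1; on 'b' 1 → fail=4;  out {2}∪{5}={2,5}
  n11('cba'): parent n10 fail=0; on 'a' 0 → fail=1;  out ∅∪{3}={3}
  n6('abab'): parent n5 fail=1; on 'b' 1 → fail=4;  out {1}∪{5}={1,5}
  n12('cbaa'): parent n11 fail=1; on 'a' 1→0 → fail=1;  out {4}∪{3}={3,4}

Text stream:
[0] read 'd'  n0⇒n0
[1] read 'a'  n0⇒n1  emit P3@[1:1]
[2] read 'b'  n1⇒n4  emit P5@[1:2]
[3] read 'a'  n4⇒n5  emit P3@[3:3]
[4] read 'b'  n5⇒n6  emit P1@[1:4],P5@[3:4]
[5] read 'a'  n6⇒n5 ·f  emit P3@[5:5]
[6] read 'b'  n5⇒n6  emit P1@[3:6],P5@[5:6]
[7] read 'a'  n6⇒n5 ·f  emit P3@[7:7]
[8] read 'b'  n5⇒n6  emit P1@[5:8],P5@[7:8]
[9] read 'd'  n6⇒n0 ·f
[10] read 'a'  n0⇒n1  emit P3@[10:10]
[11] read 'c'  n1⇒n2
[12] read 'a'  n2⇒n8 ·f  emit P3@[12:12]
[13] read 'b'  n8⇒n9  emit P2@[11:13],P5@[12:13]
[14] read 'c'  n9⇒n7 ·f
[15] read 'a'  n7⇒n8  emit P3@[15:15]
[16] read 'c'  n8⇒n2 ·f
[17] read 'a'  n2⇒n8 ·f  emit P3@[17:17]
[18] read 'a'  n8⇒n1 ·f  emit P3@[18:18]
[19] read 'c'  n1⇒n2
[20] read 'b'  n2⇒n3  emit P0@[18:20]
[21] read 'd'  n3⇒n0 ·f
[22] read 'c'  n0⇒n7
[23] read 'b'  n7⇒n10
[24] read 'b'  n10⇒n0 ·f

Matches: [[1,3],[2,5],[3,3],[4,1],[4,5],[5,3],[6,1],[6,5],[7,3],[8,1],[8,5],[10,3],[12,3],[13,2],[13,5],[15,3],[17,3],[18,3],[20,0]]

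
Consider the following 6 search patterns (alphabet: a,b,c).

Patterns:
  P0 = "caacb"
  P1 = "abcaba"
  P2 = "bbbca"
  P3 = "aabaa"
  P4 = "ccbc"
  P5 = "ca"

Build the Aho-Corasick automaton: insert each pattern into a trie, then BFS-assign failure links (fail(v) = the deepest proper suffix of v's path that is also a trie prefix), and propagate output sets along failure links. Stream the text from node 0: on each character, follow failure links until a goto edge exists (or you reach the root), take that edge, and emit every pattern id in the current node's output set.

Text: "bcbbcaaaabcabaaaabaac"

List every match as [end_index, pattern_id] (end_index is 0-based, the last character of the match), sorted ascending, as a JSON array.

Build:
Trie nodes:
  n0 'ε': a→6 b→12 c→1
  n1 'c': a→2 c→21
  n2 'ca': a→3  [P5 ends]
  n3 'caa': c→4
  n4 'caac': b→5
  n5 'caacb': ·  [P0 ends]
  n6 'a': a→17 b→7
  n7 'ab': c→8
  n8 'abc': a→9
  n9 'abca': b→10
  n10 'abcab': a→11
  n11 'abcaba': ·  [P1 ends]
  n12 'b': b→13
  n13 'bb': b→14
  n14 'bbb': c→15
  n15 'bbbc': a→16
  n16 'bbbca': ·  [P2 ends]
  n17 'aa': b→18
  n18 'aab': a→19
  n19 'aaba': a→20
  n20 'aabaa': ·  [P3 ends]
  n21 'cc': b→22
  n22 'ccb': c→23
  n23 'ccbc': ·  [P4 ends]

Failure links (BFS by depth):
  n1('c'): parent n0 fail=0; on 'c' 0 → fail=0;  out ∅∪∅=∅
  n6('a'): parent n0 fail=0; on 'a' 0 → fail=0;  out ∅∪∅=∅
  n12('b'): parent n0 fail=0; on 'b' 0 → fail=0;  out ∅∪∅=∅
  n2('ca'): parent n1 fail=0; on 'a' 0 → fail=6;  out {5}∪∅={5}
  n7('ab'): parent n6 fail=0; on 'b' 0 → fail=12;  out ∅∪∅=∅
  n13('bb'): parent n12 fail=0; on 'b' 0 → fail=12;  out ∅∪∅=∅
  n17('aa'): parent n6 fail=0; on 'a' 0 → fail=6;  out ∅∪∅=∅
  n21('cc'): parent n1 fail=0; on 'c' 0 → fail=1;  out ∅∪∅=∅
  n3('caa'): parent n2 fail=6; on 'a' 6 → fail=17;  out ∅∪∅=∅
  n8('abc'): parent n7 fail=12; on 'c' 12→0 → fail=1;  out ∅∪∅=∅
  n14('bbb'): parent n13 fail=12; on 'b' 12 → fail=13;  out ∅∪∅=∅
  n18('aab'): parent n17 fail=6; on 'b' 6 → fail=7;  out ∅∪∅=∅
  n22('ccb'): parent n21 fail=1; on 'b' 1→0 → fail=12;  out ∅∪∅=∅
  n4('caac'): parent n3 fail=17; on 'c' 17→6→0 → fail=1;  out ∅∪∅=∅
  n9('abca'): parent n8 fail=1; on 'a' 1 → fail=2;  out ∅∪{5}={5}
  n15('bbbc'): parent n14 fail=13; on 'c' 13→12→0 → fail=1;  out ∅∪∅=∅
  n19('aaba'): parent n18 fail=7; on 'a' 7→12→0 → fail=6;  out ∅∪∅=∅
  n23('ccbc'): parent n22 fail=12; on 'c' 12→0 → fail=1;  out {4}∪∅={4}
  n5('caacb'): parent n4 fail=1; on 'b' 1→0 → fail=12;  out {0}∪∅={0}
  n10('abcab'): parent n9 fail=2; on 'b' 2→6 → fail=7;  out ∅∪∅=∅
  n16('bbbca'): parent n15 fail=1; on 'a' 1 → fail=2;  out {2}∪{5}={2,5}
  n20('aabaa'): parent n19 fail=6; on 'a' 6 → fail=17;  out {3}∪∅={3}
  n11('abcaba'): parent n10 fail=7; on 'a' 7→12→0 → fail=6;  out {1}∪∅={1}

Text stream:
i=0 'b': node 0→12
i=1 'c': node 12→1 (fail-walked)
i=2 'b': node 1→12 (fail-walked)
i=3 'b': node 12→13
i=4 'c': node 13→1 (fail-walked)
i=5 'a': node 1→2  ** P5@[4:5]
i=6 'a': node 2→3
i=7 'a': node 3→17 (fail-walked)
i=8 'a': node 17→17 (fail-walked)
i=9 'b': node 17→18
i=10 'c': node 18→8 (fail-walked)
i=11 'a': node 8→9  ** P5@[10:11]
i=12 'b': node 9→10
i=13 'a': node 10→11  ** P1@[8:13]
i=14 'a': node 11→17 (fail-walked)
i=15 'a': node 17→17 (fail-walked)
i=16 'a': node 17→17 (fail-walked)
i=17 'b': node 17→18
i=18 'a': node 18→19
i=19 'a': node 19→20  ** P3@[15:19]
i=20 'c': node 20→1 (fail-walked)

All matches (sorted): [[5,5],[11,5],[13,1],[19,3]]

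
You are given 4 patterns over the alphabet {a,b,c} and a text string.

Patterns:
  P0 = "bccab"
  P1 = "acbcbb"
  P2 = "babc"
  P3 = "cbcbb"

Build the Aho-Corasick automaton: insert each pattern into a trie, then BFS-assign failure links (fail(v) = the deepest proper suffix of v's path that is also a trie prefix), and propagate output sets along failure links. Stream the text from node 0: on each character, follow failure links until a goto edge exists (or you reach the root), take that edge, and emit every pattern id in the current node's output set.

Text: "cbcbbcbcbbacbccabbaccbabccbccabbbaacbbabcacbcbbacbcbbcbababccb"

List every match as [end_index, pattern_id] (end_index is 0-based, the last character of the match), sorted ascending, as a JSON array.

Construct AC machine:
Trie nodes:
  0='ε' goto a→6 b→1 c→15
  1='b' goto a→12 c→2
  2='bc' goto c→3
  3='bcc' goto a→4
  4='bcca' goto b→5
  5='bccab' goto ·  ←P0
  6='a' goto c→7
  7='ac' goto b→8
  8='acb' goto c→9
  9='acbc' goto b→10
  10='acbcb' goto b→11
  11='acbcbb' goto ·  ←P1
  12='ba' goto b→13
  13='bab' goto c→14
  14='babc' goto ·  ←P2
  15='c' goto b→16
  16='cb' goto c→17
  17='cbc' goto b→18
  18='cbcb' goto b→19
  19='cbcbb' goto ·  ←P3

BFS fail/out derivation:
  n1('b'): parent n0 fail=0; on 'b' 0 → fail=0;  out ∅∪∅=∅
  n6('a'): parent n0 fail=0; on 'a' 0 → fail=0;  out ∅∪∅=∅
  n15('c'): parent n0 fail=0; on 'c' 0 → fail=0;  out ∅∪∅=∅
  n2('bc'): parent n1 fail=0; on 'c' 0 → fail=15;  out ∅∪∅=∅
  n7('ac'): parent n6 fail=0; on 'c' 0 → fail=15;  out ∅∪∅=∅
  n12('ba'): parent n1 fail=0; on 'a' 0 → fail=6;  out ∅∪∅=∅
  n16('cb'): parent n15 fail=0; on 'b' 0 → fail=1;  out ∅∪∅=∅
  n3('bcc'): parent n2 fail=15; on 'c' 15→0 → fail=15;  out ∅∪∅=∅
  n8('acb'): parent n7 fail=15; on 'b' 15 → fail=16;  out ∅∪∅=∅
  n13('bab'): parent n12 fail=6; on 'b' 6→0 → fail=1;  out ∅∪∅=∅
  n17('cbc'): parent n16 fail=1; on 'c' 1 → fail=2;  out ∅∪∅=∅
  n4('bcca'): parent n3 fail=15; on 'a' 15→0 → fail=6;  out ∅∪∅=∅
  n9('acbc'): parent n8 fail=16; on 'c' 16 → fail=17;  out ∅∪∅=∅
  n14('babc'): parent n13 fail=1; on 'c' 1 → fail=2;  out {2}∪∅={2}
  n18('cbcb'): parent n17 fail=2; on 'b' 2→15 → fail=16;  out ∅∪∅=∅
  n5('bccab'): parent n4 fail=6; on 'b' 6→0 → fail=1;  out {0}∪∅={0}
  n10('acbcb'): parent n9 fail=17; on 'b' 17 → fail=18;  out ∅∪∅=∅
  n19('cbcbb'): parent n18 fail=16; on 'b' 16→1→0 → fail=1;  out {3}∪∅={3}
  n11('acbcbb'): parent n10 fail=18; on 'b' 18 → fail=19;  out {1}∪{3}={1,3}

Run:
i=0 'c': node 0→15
i=1 'b': node 15→16
i=2 'c': node 16→17
i=3 'b': node 17→18
i=4 'b': node 18→19  → match P3@[0:4]
i=5 'c': node 19→2 ·f
i=6 'b': node 2→16 ·f
i=7 'c': node 16→17
i=8 'b': node 17→18
i=9 'b': node 18→19  → match P3@[5:9]
i=10 'a': node 19→12 ·f
i=11 'c': node 12→7 ·f
i=12 'b': node 7→8
i=13 'c': node 8→9
i=14 'c': node 9→3 ·f
i=15 'a': node 3→4
i=16 'b': node 4→5  → match P0@[12:16]
i=17 'b': node 5→1 ·f
i=18 'a': node 1→12
i=19 'c': node 12→7 ·f
i=20 'c': node 7→15 ·f
i=21 'b': node 15→16
i=22 'a': node 16→12 ·f
i=23 'b': node 12→13
i=24 'c': node 13→14  → match P2@[21:24]
i=25 'c': node 14→3 ·f
i=26 'b': node 3→16 ·f
i=27 'c': node 16→17
i=28 'c': node 17→3 ·f
i=29 'a': node 3→4
i=30 'b': node 4→5  → match P0@[26:30]
i=31 'b': node 5→1 ·f
i=32 'b': node 1→1 ·f
i=33 'a': node 1→12
i=34 'a': node 12→6 ·f
i=35 'c': node 6→7
i=36 'b': node 7→8
i=37 'b': node 8→1 ·f
i=38 'a': node 1→12
i=39 'b': node 12→13
i=40 'c': node 13→14  → match P2@[37:40]
i=41 'a': node 14→6 ·f
i=42 'c': node 6→7
i=43 'b': node 7→8
i=44 'c': node 8→9
i=45 'b': node 9→10
i=46 'b': node 10→11  → match P1@[41:46],P3@[42:46]
i=47 'a': node 11→12 ·f
i=48 'c': node 12→7 ·f
i=49 'b': node 7→8
i=50 'c': node 8→9
i=51 'b': node 9→10
i=52 'b': node 10→11  → match P1@[47:52],P3@[48:52]
i=53 'c': node 11→2 ·f
i=54 'b': node 2→16 ·f
i=55 'a': node 16→12 ·f
i=56 'b': node 12→13
i=57 'a': node 13→12 ·f
i=58 'b': node 12→13
i=59 'c': node 13→14  → match P2@[56:59]
i=60 'c': node 14→3 ·f
i=61 'b': node 3→16 ·f

Result: [[4,3],[9,3],[16,0],[24,2],[30,0],[40,2],[46,1],[46,3],[52,1],[52,3],[59,2]]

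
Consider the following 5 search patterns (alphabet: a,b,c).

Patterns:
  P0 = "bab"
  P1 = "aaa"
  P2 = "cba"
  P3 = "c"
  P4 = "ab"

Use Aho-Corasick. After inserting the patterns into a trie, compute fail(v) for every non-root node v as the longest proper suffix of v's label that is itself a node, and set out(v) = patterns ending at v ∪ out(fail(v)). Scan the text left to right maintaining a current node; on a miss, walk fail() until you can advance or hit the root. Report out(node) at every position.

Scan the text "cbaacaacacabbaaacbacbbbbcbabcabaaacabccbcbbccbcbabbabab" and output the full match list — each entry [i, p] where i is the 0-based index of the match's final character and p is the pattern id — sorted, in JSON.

Build automaton:
Trie (insert patterns):
  n0 'ε': a→4 b→1 c→7
  n1 'b': a→2
  n2 'ba': b→3
  n3 'bab': ·  ←P0
  n4 'a': a→5 b→10
  n5 'aa': a→6
  n6 'aaa': ·  ←P1
  n7 'c': b→8  ←P3
  n8 'cb': a→9
  n9 'cba': ·  ←P2
  n10 'ab': ·  ←P4

Failure links (BFS by depth):
  fail(1) 'b': from fail(0)=0 chase 'b': 0 ⇒ 0;  out=∅∪out(0)=∅
  fail(4) 'a': from fail(0)=0 chase 'a': 0 ⇒ 0;  out=∅∪out(0)=∅
  fail(7) 'c': from fail(0)=0 chase 'c': 0 ⇒ 0;  out={3}∪out(0)={3}
  fail(2) 'ba': from fail(1)=0 chase 'a': 0 ⇒ 4;  out=∅∪out(4)=∅
  fail(5) 'aa': from fail(4)=0 chase 'a': 0 ⇒ 4;  out=∅∪out(4)=∅
  fail(8) 'cb': from fail(7)=0 chase 'b': 0 ⇒ 1;  out=∅∪out(1)=∅
  fail(10) 'ab': from fail(4)=0 chase 'b': 0 ⇒ 1;  out={4}∪out(1)={4}
  fail(3) 'bab': from fail(2)=4 chase 'b': 4 ⇒ 10;  out={0}∪out(10)={0,4}
  fail(6) 'aaa': from fail(5)=4 chase 'a': 4 ⇒ 5;  out={1}∪out(5)={1}
  fail(9) 'cba': from fail(8)=1 chase 'a': 1 ⇒ 2;  out={2}∪out(2)={2}

Text stream:
i=0 'c': node 0→7  emit P3@[0:0]
i=1 'b': node 7→8
i=2 'a': node 8→9  emit P2@[0:2]
i=3 'a': node 9→5 (via fail)
i=4 'c': node 5→7 (via fail)  emit P3@[4:4]
i=5 'a': node 7→4 (via fail)
i=6 'a': node 4→5
i=7 'c': node 5→7 (via fail)  emit P3@[7:7]
i=8 'a': node 7→4 (via fail)
i=9 'c': node 4→7 (via fail)  emit P3@[9:9]
i=10 'a': node 7→4 (via fail)
i=11 'b': node 4→10  emit P4@[10:11]
i=12 'b': node 10→1 (via fail)
i=13 'a': node 1→2
i=14 'a': node 2→5 (via fail)
i=15 'a': node 5→6  emit P1@[13:15]
i=16 'c': node 6→7 (via fail)  emit P3@[16:16]
i=17 'b': node 7→8
i=18 'a': node 8→9  emit P2@[16:18]
i=19 'c': node 9→7 (via fail)  emit P3@[19:19]
i=20 'b': node 7→8
i=21 'b': node 8→1 (via fail)
i=22 'b': node 1→1 (via fail)
i=23 'b': node 1→1 (via fail)
i=24 'c': node 1→7 (via fail)  emit P3@[24:24]
i=25 'b': node 7→8
i=26 'a': node 8→9  emit P2@[24:26]
i=27 'b': node 9→3 (via fail)  emit P0@[25:27],P4@[26:27]
i=28 'c': node 3→7 (via fail)  emit P3@[28:28]
i=29 'a': node 7→4 (via fail)
i=30 'b': node 4→10  emit P4@[29:30]
i=31 'a': node 10→2 (via fail)
i=32 'a': node 2→5 (via fail)
i=33 'a': node 5→6  emit P1@[31:33]
i=34 'c': node 6→7 (via fail)  emit P3@[34:34]
i=35 'a': node 7→4 (via fail)
i=36 'b': node 4→10  emit P4@[35:36]
i=37 'c': node 10→7 (via fail)  emit P3@[37:37]
i=38 'c': node 7→7 (via fail)  emit P3@[38:38]
i=39 'b': node 7→8
i=40 'c': node 8→7 (via fail)  emit P3@[40:40]
i=41 'b': node 7→8
i=42 'b': node 8→1 (via fail)
i=43 'c': node 1→7 (via fail)  emit P3@[43:43]
i=44 'c': node 7→7 (via fail)  emit P3@[44:44]
i=45 'b': node 7→8
i=46 'c': node 8→7 (via fail)  emit P3@[46:46]
i=47 'b': node 7→8
i=48 'a': node 8→9  emit P2@[46:48]
i=49 'b': node 9→3 (via fail)  emit P0@[47:49],P4@[48:49]
i=50 'b': node 3→1 (via fail)
i=51 'a': node 1→2
i=52 'b': node 2→3  emit P0@[50:52],P4@[51:52]
i=53 'a': node 3→2 (via fail)
i=54 'b': node 2→3  emit P0@[52:54],P4@[53:54]

Matches: [[0,3],[2,2],[4,3],[7,3],[9,3],[11,4],[15,1],[16,3],[18,2],[19,3],[24,3],[26,2],[27,0],[27,4],[28,3],[30,4],[33,1],[34,3],[36,4],[37,3],[38,3],[40,3],[43,3],[44,3],[46,3],[48,2],[49,0],[49,4],[52,0],[52,4],[54,0],[54,4]]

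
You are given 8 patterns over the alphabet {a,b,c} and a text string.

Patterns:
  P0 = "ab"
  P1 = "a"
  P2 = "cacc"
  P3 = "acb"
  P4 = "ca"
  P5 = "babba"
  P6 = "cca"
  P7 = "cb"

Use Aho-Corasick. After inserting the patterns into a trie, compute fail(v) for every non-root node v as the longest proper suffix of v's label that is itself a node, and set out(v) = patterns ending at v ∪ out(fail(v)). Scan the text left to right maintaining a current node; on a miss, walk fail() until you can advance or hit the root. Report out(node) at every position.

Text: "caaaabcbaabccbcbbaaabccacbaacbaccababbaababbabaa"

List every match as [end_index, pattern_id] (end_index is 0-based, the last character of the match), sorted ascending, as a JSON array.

Build automaton:
Trie (insert patterns):
  0='ε' goto a→1 b→9 c→3
  1='a' goto b→2 c→7  ←P1
  2='ab' goto ·  ←P0
  3='c' goto a→4 b→16 c→14
  4='ca' goto c→5  ←P4
  5='cac' goto c→6
  6='cacc' goto ·  ←P2
  7='ac' goto b→8
  8='acb' goto ·  ←P3
  9='b' goto a→10
  10='ba' goto b→11
  11='bab' goto b→12
  12='babb' goto a→13
  13='babba' goto ·  ←P5
  14='cc' goto a→15
  15='cca' goto ·  ←P6
  16='cb' goto ·  ←P7

BFS fail/out derivation:
  n1('a'): parent n0 fail=0; on 'a' 0 → fail=0;  out {1}∪∅={1}
  n3('c'): parent n0 fail=0; on 'c' 0 → fail=0;  out ∅∪∅=∅
  n9('b'): parent n0 fail=0; on 'b' 0 → fail=0;  out ∅∪∅=∅
  n2('ab'): parent n1 fail=0; on 'b' 0 → fail=9;  out {0}∪∅={0}
  n4('ca'): parent n3 fail=0; on 'a' 0 → fail=1;  out {4}∪{1}={1,4}
  n7('ac'): parent n1 fail=0; on 'c' 0 → fail=3;  out ∅∪∅=∅
  n10('ba'): parent n9 fail=0; on 'a' 0 → fail=1;  out ∅∪{1}={1}
  n14('cc'): parent n3 fail=0; on 'c' 0 → fail=3;  out ∅∪∅=∅
  n16('cb'): parent n3 fail=0; on 'b' 0 → fail=9;  out {7}∪∅={7}
  n5('cac'): parent n4 fail=1; on 'c' 1 → fail=7;  out ∅∪∅=∅
  n8('acb'): parent n7 fail=3; on 'b' 3 → fail=16;  out {3}∪{7}={3,7}
  n11('bab'): parent n10 fail=1; on 'b' 1 → fail=2;  out ∅∪{0}={0}
  n15('cca'): parent n14 fail=3; on 'a' 3 → fail=4;  out {6}∪{1,4}={1,4,6}
  n6('cacc'): parent n5 fail=7; on 'c' 7→3 → fail=14;  out {2}∪∅={2}
  n12('babb'): parent n11 fail=2; on 'b' 2→9→0 → fail=9;  out ∅∪∅=∅
  n13('babba'): parent n12 fail=9; on 'a' 9 → fail=10;  out {5}∪{1}={1,5}

Run:
pos 0 'c': at 3
pos 1 'a': at 4  emit P1@[1:1],P4@[0:1]
pos 2 'a': at 1 (fail-walked)  emit P1@[2:2]
pos 3 'a': at 1 (fail-walked)  emit P1@[3:3]
pos 4 'a': at 1 (fail-walked)  emit P1@[4:4]
pos 5 'b': at 2  emit P0@[4:5]
pos 6 'c': at 3 (fail-walked)
pos 7 'b': at 16  emit P7@[6:7]
pos 8 'a': at 10 (fail-walked)  emit P1@[8:8]
pos 9 'a': at 1 (fail-walked)  emit P1@[9:9]
pos 10 'b': at 2  emit P0@[9:10]
pos 11 'c': at 3 (fail-walked)
pos 12 'c': at 14
pos 13 'b': at 16 (fail-walked)  emit P7@[12:13]
pos 14 'c': at 3 (fail-walked)
pos 15 'b': at 16  emit P7@[14:15]
pos 16 'b': at 9 (fail-walked)
pos 17 'a': at 10  emit P1@[17:17]
pos 18 'a': at 1 (fail-walked)  emit P1@[18:18]
pos 19 'a': at 1 (fail-walked)  emit P1@[19:19]
pos 20 'b': at 2  emit P0@[19:20]
pos 21 'c': at 3 (fail-walked)
pos 22 'c': at 14
pos 23 'a': at 15  emit P1@[23:23],P4@[22:23],P6@[21:23]
pos 24 'c': at 5 (fail-walked)
pos 25 'b': at 8 (fail-walked)  emit P3@[23:25],P7@[24:25]
pos 26 'a': at 10 (fail-walked)  emit P1@[26:26]
pos 27 'a': at 1 (fail-walked)  emit P1@[27:27]
pos 28 'c': at 7
pos 29 'b': at 8  emit P3@[27:29],P7@[28:29]
pos 30 'a': at 10 (fail-walked)  emit P1@[30:30]
pos 31 'c': at 7 (fail-walked)
pos 32 'c': at 14 (fail-walked)
pos 33 'a': at 15  emit P1@[33:33],P4@[32:33],P6@[31:33]
pos 34 'b': at 2 (fail-walked)  emit P0@[33:34]
pos 35 'a': at 10 (fail-walked)  emit P1@[35:35]
pos 36 'b': at 11  emit P0@[35:36]
pos 37 'b': at 12
pos 38 'a': at 13  emit P1@[38:38],P5@[34:38]
pos 39 'a': at 1 (fail-walked)  emit P1@[39:39]
pos 40 'b': at 2  emit P0@[39:40]
pos 41 'a': at 10 (fail-walked)  emit P1@[41:41]
pos 42 'b': at 11  emit P0@[41:42]
pos 43 'b': at 12
pos 44 'a': at 13  emit P1@[44:44],P5@[40:44]
pos 45 'b': at 11 (fail-walked)  emit P0@[44:45]
pos 46 'a': at 10 (fail-walked)  emit P1@[46:46]
pos 47 'a': at 1 (fail-walked)  emit P1@[47:47]

All matches (sorted): [[1,1],[1,4],[2,1],[3,1],[4,1],[5,0],[7,7],[8,1],[9,1],[10,0],[13,7],[15,7],[17,1],[18,1],[19,1],[20,0],[23,1],[23,4],[23,6],[25,3],[25,7],[26,1],[27,1],[29,3],[29,7],[30,1],[33,1],[33,4],[33,6],[34,0],[35,1],[36,0],[38,1],[38,5],[39,1],[40,0],[41,1],[42,0],[44,1],[44,5],[45,0],[46,1],[47,1]]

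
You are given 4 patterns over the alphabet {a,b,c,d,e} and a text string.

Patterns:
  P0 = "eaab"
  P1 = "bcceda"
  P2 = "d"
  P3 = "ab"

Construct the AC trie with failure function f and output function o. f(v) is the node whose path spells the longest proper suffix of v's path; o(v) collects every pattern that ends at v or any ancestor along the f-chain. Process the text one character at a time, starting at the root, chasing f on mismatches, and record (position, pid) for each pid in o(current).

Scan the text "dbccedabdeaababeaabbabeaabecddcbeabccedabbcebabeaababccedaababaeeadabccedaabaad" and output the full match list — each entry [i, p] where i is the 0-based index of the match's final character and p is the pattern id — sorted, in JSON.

Build:
Trie nodes:
  0='ε' goto a→12 b→5 d→11 e→1
  1='e' goto a→2
  2='ea' goto a→3
  3='eaa' goto b→4
  4='eaab' goto ·  [P0 ends]
  5='b' goto c→6
  6='bc' goto c→7
  7='bcc' goto e→8
  8='bcce' goto d→9
  9='bcced' goto a→10
  10='bcceda' goto ·  [P1 ends]
  11='d' goto ·  [P2 ends]
  12='a' goto b→13
  13='ab' goto ·  [P3 ends]

Failure links (BFS by depth):
  n1('e'): parent n0 fail=0; on 'e' 0 → fail=0;  out ∅∪∅=∅
  n5('b'): parent n0 fail=0; on 'b' 0 → fail=0;  out ∅∪∅=∅
  n11('d'): parent n0 fail=0; on 'd' 0 → fail=0;  out {2}∪∅={2}
  n12('a'): parent n0 fail=0; on 'a' 0 → fail=0;  out ∅∪∅=∅
  n2('ea'): parent n1 fail=0; on 'a' 0 → fail=12;  out ∅∪∅=∅
  n6('bc'): parent n5 fail=0; on 'c' 0 → fail=0;  out ∅∪∅=∅
  n13('ab'): parent n12 fail=0; on 'b' 0 → fail=5;  out {3}∪∅={3}
  n3('eaa'): parent n2 fail=12; on 'a' 12→0 → fail=12;  out ∅∪∅=∅
  n7('bcc'): parent n6 fail=0; on 'c' 0 → fail=0;  out ∅∪∅=∅
  n4('eaab'): parent n3 fail=12; on 'b' 12 → fail=13;  out {0}∪{3}={0,3}
  n8('bcce'): parent n7 fail=0; on 'e' 0 → fail=1;  out ∅∪∅=∅
  n9('bcced'): parent n8 fail=1; on 'd' 1→0 → fail=11;  out ∅∪{2}={2}
  n10('bcceda'): parent n9 fail=11; on 'a' 11→0 → fail=12;  out {1}∪∅={1}

Text stream:
i=0 'd': node 0→11  ** P2@[0:0]
i=1 'b': node 11→5 (fail-walked)
i=2 'c': node 5→6
i=3 'c': node 6→7
i=4 'e': node 7→8
i=5 'd': node 8→9  ** P2@[5:5]
i=6 'a': node 9→10  ** P1@[1:6]
i=7 'b': node 10→13 (fail-walked)  ** P3@[6:7]
i=8 'd': node 13→11 (fail-walked)  ** P2@[8:8]
i=9 'e': node 11→1 (fail-walked)
i=10 'a': node 1→2
i=11 'a': node 2→3
i=12 'b': node 3→4  ** P0@[9:12],P3@[11:12]
i=13 'a': node 4→12 (fail-walked)
i=14 'b': node 12→13  ** P3@[13:14]
i=15 'e': node 13→1 (fail-walked)
i=16 'a': node 1→2
i=17 'a': node 2→3
i=18 'b': node 3→4  ** P0@[15:18],P3@[17:18]
i=19 'b': node 4→5 (fail-walked)
i=20 'a': node 5→12 (fail-walked)
i=21 'b': node 12→13  ** P3@[20:21]
i=22 'e': node 13→1 (fail-walked)
i=23 'a': node 1→2
i=24 'a': node 2→3
i=25 'b': node 3→4  ** P0@[22:25],P3@[24:25]
i=26 'e': node 4→1 (fail-walked)
i=27 'c': node 1→0 (fail-walked)
i=28 'd': node 0→11  ** P2@[28:28]
i=29 'd': node 11→11 (fail-walked)  ** P2@[29:29]
i=30 'c': node 11→0 (fail-walked)
i=31 'b': node 0→5
i=32 'e': node 5→1 (fail-walked)
i=33 'a': node 1→2
i=34 'b': node 2→13 (fail-walked)  ** P3@[33:34]
i=35 'c': node 13→6 (fail-walked)
i=36 'c': node 6→7
i=37 'e': node 7→8
i=38 'd': node 8→9  ** P2@[38:38]
i=39 'a': node 9→10  ** P1@[34:39]
i=40 'b': node 10→13 (fail-walked)  ** P3@[39:40]
i=41 'b': node 13→5 (fail-walked)
i=42 'c': node 5→6
i=43 'e': node 6→1 (fail-walked)
i=44 'b': node 1→5 (fail-walked)
i=45 'a': node 5→12 (fail-walked)
i=46 'b': node 12→13  ** P3@[45:46]
i=47 'e': node 13→1 (fail-walked)
i=48 'a': node 1→2
i=49 'a': node 2→3
i=50 'b': node 3→4  ** P0@[47:50],P3@[49:50]
i=51 'a': node 4→12 (fail-walked)
i=52 'b': node 12→13  ** P3@[51:52]
i=53 'c': node 13→6 (fail-walked)
i=54 'c': node 6→7
i=55 'e': node 7→8
i=56 'd': node 8→9  ** P2@[56:56]
i=57 'a': node 9→10  ** P1@[52:57]
i=58 'a': node 10→12 (fail-walked)
i=59 'b': node 12→13  ** P3@[58:59]
i=60 'a': node 13→12 (fail-walked)
i=61 'b': node 12→13  ** P3@[60:61]
i=62 'a': node 13→12 (fail-walked)
i=63 'e': node 12→1 (fail-walked)
i=64 'e': node 1→1 (fail-walked)
i=65 'a': node 1→2
i=66 'd': node 2→11 (fail-walked)  ** P2@[66:66]
i=67 'a': node 11→12 (fail-walked)
i=68 'b': node 12→13  ** P3@[67:68]
i=69 'c': node 13→6 (fail-walked)
i=70 'c': node 6→7
i=71 'e': node 7→8
i=72 'd': node 8→9  ** P2@[72:72]
i=73 'a': node 9→10  ** P1@[68:73]
i=74 'a': node 10→12 (fail-walked)
i=75 'b': node 12→13  ** P3@[74:75]
i=76 'a': node 13→12 (fail-walked)
i=77 'a': node 12→12 (fail-walked)
i=78 'd': node 12→11 (fail-walked)  ** P2@[78:78]

Result: [[0,2],[5,2],[6,1],[7,3],[8,2],[12,0],[12,3],[14,3],[18,0],[18,3],[21,3],[25,0],[25,3],[28,2],[29,2],[34,3],[38,2],[39,1],[40,3],[46,3],[50,0],[50,3],[52,3],[56,2],[57,1],[59,3],[61,3],[66,2],[68,3],[72,2],[73,1],[75,3],[78,2]]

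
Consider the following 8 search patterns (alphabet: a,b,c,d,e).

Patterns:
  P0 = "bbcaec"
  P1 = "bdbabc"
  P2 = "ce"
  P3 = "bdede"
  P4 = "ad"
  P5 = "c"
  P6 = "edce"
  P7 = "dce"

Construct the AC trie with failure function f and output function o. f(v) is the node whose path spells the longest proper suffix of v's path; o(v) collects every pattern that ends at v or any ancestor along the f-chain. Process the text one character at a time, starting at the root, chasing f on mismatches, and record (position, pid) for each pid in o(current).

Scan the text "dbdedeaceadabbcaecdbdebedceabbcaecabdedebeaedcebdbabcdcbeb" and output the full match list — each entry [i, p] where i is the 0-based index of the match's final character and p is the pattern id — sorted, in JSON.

Construct AC machine:
Trie nodes:
  n0 'ε': a→17 b→1 c→12 d→23 e→19
  n1 'b': b→2 d→7
  n2 'bb': c→3
  n3 'bbc': a→4
  n4 'bbca': e→5
  n5 'bbcae': c→6
  n6 'bbcaec': ·  ←P0
  n7 'bd': b→8 e→14
  n8 'bdb': a→9
  n9 'bdba': b→10
  n10 'bdbab': c→11
  n11 'bdbabc': ·  ←P1
  n12 'c': e→13  ←P5
  n13 'ce': ·  ←P2
  n14 'bde': d→15
  n15 'bded': e→16
  n16 'bdede': ·  ←P3
  n17 'a': d→18
  n18 'ad': ·  ←P4
  n19 'e': d→20
  n20 'ed': c→21
  n21 'edc': e→22
  n22 'edce': ·  ←P6
  n23 'd': c→24
  n24 'dc': e→25
  n25 'dce': ·  ←P7

BFS fail/out derivation:
  n1('b'): parent n0 fail=0; on 'b' 0 → fail=0;  out ∅∪∅=∅
  n12('c'): parent n0 fail=0; on 'c' 0 → fail=0;  out {5}∪∅={5}
  n17('a'): parent n0 fail=0; on 'a' 0 → fail=0;  out ∅∪∅=∅
  n19('e'): parent n0 fail=0; on 'e' 0 → fail=0;  out ∅∪∅=∅
  n23('d'): parent n0 fail=0; on 'd' 0 → fail=0;  out ∅∪∅=∅
  n2('bb'): parent n1 fail=0; on 'b' 0 → fail=1;  out ∅∪∅=∅
  n7('bd'): parent n1 fail=0; on 'd' 0 → fail=23;  out ∅∪∅=∅
  n13('ce'): parent n12 fail=0; on 'e' 0 → fail=19;  out {2}∪∅={2}
  n18('ad'): parent n17 fail=0; on 'd' 0 → fail=23;  out {4}∪∅={4}
  n20('ed'): parent n19 fail=0; on 'd' 0 → fail=23;  out ∅∪∅=∅
  n24('dc'): parent n23 fail=0; on 'c' 0 → fail=12;  out ∅∪{5}={5}
  n3('bbc'): parent n2 fail=1; on 'c' 1→0 → fail=12;  out ∅∪{5}={5}
  n8('bdb'): parent n7 fail=23; on 'b' 23→0 → fail=1;  out ∅∪∅=∅
  n14('bde'): parent n7 fail=23; on 'e' 23→0 → fail=19;  out ∅∪∅=∅
  n21('edc'): parent n20 fail=23; on 'c' 23 → fail=24;  out ∅∪{5}={5}
  n25('dce'): parent n24 fail=12; on 'e' 12 → fail=13;  out {7}∪{2}={2,7}
  n4('bbca'): parent n3 fail=12; on 'a' 12→0 → fail=17;  out ∅∪∅=∅
  n9('bdba'): parent n8 fail=1; on 'a' 1→0 → fail=17;  out ∅∪∅=∅
  n15('bded'): parent n14 fail=19; on 'd' 19 → fail=20;  out ∅∪∅=∅
  n22('edce'): parent n21 fail=24; on 'e' 24 → fail=25;  out {6}∪{2,7}={2,6,7}
  n5('bbcae'): parent n4 fail=17; on 'e' 17→0 → fail=19;  out ∅∪∅=∅
  n10('bdbab'): parent n9 fail=17; on 'b' 17→0 → fail=1;  out ∅∪∅=∅
  n16('bdede'): parent n15 fail=20; on 'e' 20→23→0 → fail=19;  out {3}∪∅={3}
  n6('bbcaec'): parent n5 fail=19; on 'c' 19→0 → fail=12;  out {0}∪{5}={0,5}
  n11('bdbabc'): parent n10 fail=1; on 'c' 1→0 → fail=12;  out {1}∪{5}={1,5}

Run:
i=0 'd': node 0→23
i=1 'b': node 23→1 (fail-walked)
i=2 'd': node 1→7
i=3 'e': node 7→14
i=4 'd': node 14→15
i=5 'e': node 15→16  emit P3@[1:5]
i=6 'a': node 16→17 (fail-walked)
i=7 'c': node 17→12 (fail-walked)  emit P5@[7:7]
i=8 'e': node 12→13  emit P2@[7:8]
i=9 'a': node 13→17 (fail-walked)
i=10 'd': node 17→18  emit P4@[9:10]
i=11 'a': node 18→17 (fail-walked)
i=12 'b': node 17→1 (fail-walked)
i=13 'b': node 1→2
i=14 'c': node 2→3  emit P5@[14:14]
i=15 'a': node 3→4
i=16 'e': node 4→5
i=17 'c': node 5→6  emit P0@[12:17],P5@[17:17]
i=18 'd': node 6→23 (fail-walked)
i=19 'b': node 23→1 (fail-walked)
i=20 'd': node 1→7
i=21 'e': node 7→14
i=22 'b': node 14→1 (fail-walked)
i=23 'e': node 1→19 (fail-walked)
i=24 'd': node 19→20
i=25 'c': node 20→21  emit P5@[25:25]
i=26 'e': node 21→22  emit P2@[25:26],P6@[23:26],P7@[24:26]
i=27 'a': node 22→17 (fail-walked)
i=28 'b': node 17→1 (fail-walked)
i=29 'b': node 1→2
i=30 'c': node 2→3  emit P5@[30:30]
i=31 'a': node 3→4
i=32 'e': node 4→5
i=33 'c': node 5→6  emit P0@[28:33],P5@[33:33]
i=34 'a': node 6→17 (fail-walked)
i=35 'b': node 17→1 (fail-walked)
i=36 'd': node 1→7
i=37 'e': node 7→14
i=38 'd': node 14→15
i=39 'e': node 15→16  emit P3@[35:39]
i=40 'b': node 16→1 (fail-walked)
i=41 'e': node 1→19 (fail-walked)
i=42 'a': node 19→17 (fail-walked)
i=43 'e': node 17→19 (fail-walked)
i=44 'd': node 19→20
i=45 'c': node 20→21  emit P5@[45:45]
i=46 'e': node 21→22  emit P2@[45:46],P6@[43:46],P7@[44:46]
i=47 'b': node 22→1 (fail-walked)
i=48 'd': node 1→7
i=49 'b': node 7→8
i=50 'a': node 8→9
i=51 'b': node 9→10
i=52 'c': node 10→11  emit P1@[47:52],P5@[52:52]
i=53 'd': node 11→23 (fail-walked)
i=54 'c': node 23→24  emit P5@[54:54]
i=55 'b': node 24→1 (fail-walked)
i=56 'e': node 1→19 (fail-walked)
i=57 'b': node 19→1 (fail-walked)

All matches (sorted): [[5,3],[7,5],[8,2],[10,4],[14,5],[17,0],[17,5],[25,5],[26,2],[26,6],[26,7],[30,5],[33,0],[33,5],[39,3],[45,5],[46,2],[46,6],[46,7],[52,1],[52,5],[54,5]]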